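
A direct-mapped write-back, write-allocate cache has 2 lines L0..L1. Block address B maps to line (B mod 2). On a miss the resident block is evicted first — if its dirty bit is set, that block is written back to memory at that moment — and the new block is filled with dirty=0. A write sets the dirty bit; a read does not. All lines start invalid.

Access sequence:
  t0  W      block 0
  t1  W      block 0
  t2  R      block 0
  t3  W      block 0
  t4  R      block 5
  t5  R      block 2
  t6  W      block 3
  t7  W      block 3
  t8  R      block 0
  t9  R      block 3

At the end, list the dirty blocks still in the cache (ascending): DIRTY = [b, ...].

DIRTY = [3]

  0 | W B0 → L0 miss [D]
  1 | W B0 → L0 hit [D]
  2 | R B0 → L0 hit [D]
  3 | W B0 → L0 hit [D]
  4 | R B5 → L1 miss [-]
  5 | R B2 → L0 miss wb→B0 [-]
  6 | W B3 → L1 miss [D]
  7 | W B3 → L1 hit [D]
  8 | R B0 → L0 miss [-]
  9 | R B3 → L1 hit [D]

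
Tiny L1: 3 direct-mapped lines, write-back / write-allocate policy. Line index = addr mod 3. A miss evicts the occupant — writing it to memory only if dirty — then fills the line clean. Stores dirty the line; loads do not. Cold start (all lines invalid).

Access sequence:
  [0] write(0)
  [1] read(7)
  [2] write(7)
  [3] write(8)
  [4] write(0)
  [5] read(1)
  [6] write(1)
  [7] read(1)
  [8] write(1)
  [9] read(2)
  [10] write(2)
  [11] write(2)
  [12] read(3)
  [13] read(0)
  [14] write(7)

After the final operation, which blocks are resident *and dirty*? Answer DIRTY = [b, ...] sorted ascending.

DIRTY = [2, 7]

0: W B0 -> L0 miss  d=D]
1: R B7 -> L1 miss  d=-]
2: W B7 -> L1 hit  d=D]
3: W B8 -> L2 miss  d=D]
4: W B0 -> L0 hit  d=D]
5: R B1 -> L1 miss wb->B7  d=-]
6: W B1 -> L1 hit  d=D]
7: R B1 -> L1 hit  d=D]
8: W B1 -> L1 hit  d=D]
9: R B2 -> L2 miss wb->B8  d=-]
10: W B2 -> L2 hit  d=D]
11: W B2 -> L2 hit  d=D]
12: R B3 -> L0 miss wb->B0  d=-]
13: R B0 -> L0 miss  d=-]
14: W B7 -> L1 miss wb->B1  d=D]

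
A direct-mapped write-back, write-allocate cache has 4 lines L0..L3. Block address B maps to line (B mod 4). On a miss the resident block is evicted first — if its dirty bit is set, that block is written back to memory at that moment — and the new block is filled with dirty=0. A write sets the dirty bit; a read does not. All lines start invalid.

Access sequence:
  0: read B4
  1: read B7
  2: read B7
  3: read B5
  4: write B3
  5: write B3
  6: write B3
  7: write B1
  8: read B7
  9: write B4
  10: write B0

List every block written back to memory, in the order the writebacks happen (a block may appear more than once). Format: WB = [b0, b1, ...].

WB = [3, 4]

  0 | R B4 → L0 miss [-]
  1 | R B7 → L3 miss [-]
  2 | R B7 → L3 hit [-]
  3 | R B5 → L1 miss [-]
  4 | W B3 → L3 miss [D]
  5 | W B3 → L3 hit [D]
  6 | W B3 → L3 hit [D]
  7 | W B1 → L1 miss [D]
  8 | R B7 → L3 miss wb→B3 [-]
  9 | W B4 → L0 hit [D]
  10 | W B0 → L0 miss wb→B4 [D]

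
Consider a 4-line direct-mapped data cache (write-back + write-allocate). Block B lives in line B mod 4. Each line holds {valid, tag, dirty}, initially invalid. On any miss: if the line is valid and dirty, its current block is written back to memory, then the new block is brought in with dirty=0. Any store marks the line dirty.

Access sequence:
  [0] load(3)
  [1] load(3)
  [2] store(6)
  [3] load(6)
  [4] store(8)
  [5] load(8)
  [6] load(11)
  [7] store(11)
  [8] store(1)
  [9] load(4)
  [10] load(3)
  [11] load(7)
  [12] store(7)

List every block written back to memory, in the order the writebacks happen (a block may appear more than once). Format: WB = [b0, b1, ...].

0: R B3 → L3 miss [-]
1: R B3 → L3 hit [-]
2: W B6 → L2 miss [D]
3: R B6 → L2 hit [D]
4: W B8 → L0 miss [D]
5: R B8 → L0 hit [D]
6: R B11 → L3 miss [-]
7: W B11 → L3 hit [D]
8: W B1 → L1 miss [D]
9: R B4 → L0 miss wb→B8 [-]
10: R B3 → L3 miss wb→B11 [-]
11: R B7 → L3 miss [-]
12: W B7 → L3 hit [D]

WB = [8, 11]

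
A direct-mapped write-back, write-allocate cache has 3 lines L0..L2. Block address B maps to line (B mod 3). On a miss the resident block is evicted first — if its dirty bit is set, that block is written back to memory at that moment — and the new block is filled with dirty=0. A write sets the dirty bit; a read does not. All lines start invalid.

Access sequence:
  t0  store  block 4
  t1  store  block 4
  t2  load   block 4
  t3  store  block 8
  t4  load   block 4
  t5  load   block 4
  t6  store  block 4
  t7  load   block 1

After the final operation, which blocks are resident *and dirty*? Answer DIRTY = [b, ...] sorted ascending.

DIRTY = [8]

0: W B4 → L1 miss [D]
1: W B4 → L1 hit [D]
2: R B4 → L1 hit [D]
3: W B8 → L2 miss [D]
4: R B4 → L1 hit [D]
5: R B4 → L1 hit [D]
6: W B4 → L1 hit [D]
7: R B1 → L1 miss wb→B4 [-]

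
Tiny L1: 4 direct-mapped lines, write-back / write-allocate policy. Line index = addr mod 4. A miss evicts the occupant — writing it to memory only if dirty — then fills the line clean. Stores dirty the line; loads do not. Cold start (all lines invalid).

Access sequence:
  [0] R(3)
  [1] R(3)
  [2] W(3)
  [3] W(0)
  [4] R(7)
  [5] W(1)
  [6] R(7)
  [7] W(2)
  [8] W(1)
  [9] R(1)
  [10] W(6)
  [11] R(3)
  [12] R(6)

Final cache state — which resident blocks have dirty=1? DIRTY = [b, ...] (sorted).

DIRTY = [0, 1, 6]

  0 | R B3 → L3 miss [-]
  1 | R B3 → L3 hit [-]
  2 | W B3 → L3 hit [D]
  3 | W B0 → L0 miss [D]
  4 | R B7 → L3 miss wb→B3 [-]
  5 | W B1 → L1 miss [D]
  6 | R B7 → L3 hit [-]
  7 | W B2 → L2 miss [D]
  8 | W B1 → L1 hit [D]
  9 | R B1 → L1 hit [D]
  10 | W B6 → L2 miss wb→B2 [D]
  11 | R B3 → L3 miss [-]
  12 | R B6 → L2 hit [D]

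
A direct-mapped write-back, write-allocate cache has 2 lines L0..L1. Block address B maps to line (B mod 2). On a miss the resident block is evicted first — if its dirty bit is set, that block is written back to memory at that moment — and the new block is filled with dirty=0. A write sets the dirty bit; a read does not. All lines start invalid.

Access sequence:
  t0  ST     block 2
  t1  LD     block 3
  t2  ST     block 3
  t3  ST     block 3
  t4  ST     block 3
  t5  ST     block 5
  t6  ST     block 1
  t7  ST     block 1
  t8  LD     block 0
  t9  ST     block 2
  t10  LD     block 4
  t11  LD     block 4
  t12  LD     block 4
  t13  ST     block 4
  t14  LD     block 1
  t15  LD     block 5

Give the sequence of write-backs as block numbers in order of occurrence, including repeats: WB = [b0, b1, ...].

WB = [3, 5, 2, 2, 1]

0: W B2 → L0 miss [D]
1: R B3 → L1 miss [-]
2: W B3 → L1 hit [D]
3: W B3 → L1 hit [D]
4: W B3 → L1 hit [D]
5: W B5 → L1 miss wb→B3 [D]
6: W B1 → L1 miss wb→B5 [D]
7: W B1 → L1 hit [D]
8: R B0 → L0 miss wb→B2 [-]
9: W B2 → L0 miss [D]
10: R B4 → L0 miss wb→B2 [-]
11: R B4 → L0 hit [-]
12: R B4 → L0 hit [-]
13: W B4 → L0 hit [D]
14: R B1 → L1 hit [D]
15: R B5 → L1 miss wb→B1 [-]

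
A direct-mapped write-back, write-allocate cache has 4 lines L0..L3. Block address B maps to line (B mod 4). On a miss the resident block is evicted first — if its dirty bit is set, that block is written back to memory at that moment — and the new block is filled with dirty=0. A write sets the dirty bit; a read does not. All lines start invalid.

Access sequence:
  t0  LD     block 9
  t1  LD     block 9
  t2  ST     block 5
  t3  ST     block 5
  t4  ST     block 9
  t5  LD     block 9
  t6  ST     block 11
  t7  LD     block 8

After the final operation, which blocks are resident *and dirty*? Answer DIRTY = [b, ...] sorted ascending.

DIRTY = [9, 11]

  0 | R B9 → L1 miss [-]
  1 | R B9 → L1 hit [-]
  2 | W B5 → L1 miss [D]
  3 | W B5 → L1 hit [D]
  4 | W B9 → L1 miss wb→B5 [D]
  5 | R B9 → L1 hit [D]
  6 | W B11 → L3 miss [D]
  7 | R B8 → L0 miss [-]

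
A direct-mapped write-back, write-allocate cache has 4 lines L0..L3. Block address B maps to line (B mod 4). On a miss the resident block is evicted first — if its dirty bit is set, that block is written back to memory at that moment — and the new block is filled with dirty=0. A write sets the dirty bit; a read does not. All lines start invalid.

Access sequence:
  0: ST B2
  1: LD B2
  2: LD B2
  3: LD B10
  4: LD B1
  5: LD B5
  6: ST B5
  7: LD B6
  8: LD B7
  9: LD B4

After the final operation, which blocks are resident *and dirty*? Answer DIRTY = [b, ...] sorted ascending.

DIRTY = [5]

0: W B2 -> L2 miss  d=D]
1: R B2 -> L2 hit  d=D]
2: R B2 -> L2 hit  d=D]
3: R B10 -> L2 miss wb->B2  d=-]
4: R B1 -> L1 miss  d=-]
5: R B5 -> L1 miss  d=-]
6: W B5 -> L1 hit  d=D]
7: R B6 -> L2 miss  d=-]
8: R B7 -> L3 miss  d=-]
9: R B4 -> L0 miss  d=-]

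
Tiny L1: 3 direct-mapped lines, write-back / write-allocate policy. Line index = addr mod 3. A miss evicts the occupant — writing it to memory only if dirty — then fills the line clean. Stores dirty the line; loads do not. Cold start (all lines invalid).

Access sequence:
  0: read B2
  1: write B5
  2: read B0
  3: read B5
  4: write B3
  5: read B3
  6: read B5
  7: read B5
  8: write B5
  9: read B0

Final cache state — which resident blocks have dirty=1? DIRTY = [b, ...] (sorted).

DIRTY = [5]

  0 | R B2 → L2 miss [-]
  1 | W B5 → L2 miss [D]
  2 | R B0 → L0 miss [-]
  3 | R B5 → L2 hit [D]
  4 | W B3 → L0 miss [D]
  5 | R B3 → L0 hit [D]
  6 | R B5 → L2 hit [D]
  7 | R B5 → L2 hit [D]
  8 | W B5 → L2 hit [D]
  9 | R B0 → L0 miss wb→B3 [-]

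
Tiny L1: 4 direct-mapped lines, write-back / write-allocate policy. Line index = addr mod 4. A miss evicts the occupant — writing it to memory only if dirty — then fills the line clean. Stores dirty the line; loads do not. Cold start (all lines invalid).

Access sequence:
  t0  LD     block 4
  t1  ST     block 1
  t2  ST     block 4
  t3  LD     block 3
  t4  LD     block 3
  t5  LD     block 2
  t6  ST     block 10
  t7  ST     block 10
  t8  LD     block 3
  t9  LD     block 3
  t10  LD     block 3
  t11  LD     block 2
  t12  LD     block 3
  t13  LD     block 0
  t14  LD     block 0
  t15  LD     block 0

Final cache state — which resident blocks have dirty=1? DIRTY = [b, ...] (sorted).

DIRTY = [1]

0: R B4 → L0 miss [-]
1: W B1 → L1 miss [D]
2: W B4 → L0 hit [D]
3: R B3 → L3 miss [-]
4: R B3 → L3 hit [-]
5: R B2 → L2 miss [-]
6: W B10 → L2 miss [D]
7: W B10 → L2 hit [D]
8: R B3 → L3 hit [-]
9: R B3 → L3 hit [-]
10: R B3 → L3 hit [-]
11: R B2 → L2 miss wb→B10 [-]
12: R B3 → L3 hit [-]
13: R B0 → L0 miss wb→B4 [-]
14: R B0 → L0 hit [-]
15: R B0 → L0 hit [-]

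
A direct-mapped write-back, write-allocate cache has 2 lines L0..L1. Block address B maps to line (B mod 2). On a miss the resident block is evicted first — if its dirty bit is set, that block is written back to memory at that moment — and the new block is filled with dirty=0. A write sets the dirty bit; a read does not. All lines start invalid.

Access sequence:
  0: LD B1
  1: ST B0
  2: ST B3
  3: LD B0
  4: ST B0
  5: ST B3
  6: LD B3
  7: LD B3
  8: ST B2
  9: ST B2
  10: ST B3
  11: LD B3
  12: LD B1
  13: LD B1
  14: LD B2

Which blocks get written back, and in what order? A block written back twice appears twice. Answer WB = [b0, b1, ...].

WB = [0, 3]

0: R B1 -> L1 miss  d=-]
1: W B0 -> L0 miss  d=D]
2: W B3 -> L1 miss  d=D]
3: R B0 -> L0 hit  d=D]
4: W B0 -> L0 hit  d=D]
5: W B3 -> L1 hit  d=D]
6: R B3 -> L1 hit  d=D]
7: R B3 -> L1 hit  d=D]
8: W B2 -> L0 miss wb->B0  d=D]
9: W B2 -> L0 hit  d=D]
10: W B3 -> L1 hit  d=D]
11: R B3 -> L1 hit  d=D]
12: R B1 -> L1 miss wb->B3  d=-]
13: R B1 -> L1 hit  d=-]
14: R B2 -> L0 hit  d=D]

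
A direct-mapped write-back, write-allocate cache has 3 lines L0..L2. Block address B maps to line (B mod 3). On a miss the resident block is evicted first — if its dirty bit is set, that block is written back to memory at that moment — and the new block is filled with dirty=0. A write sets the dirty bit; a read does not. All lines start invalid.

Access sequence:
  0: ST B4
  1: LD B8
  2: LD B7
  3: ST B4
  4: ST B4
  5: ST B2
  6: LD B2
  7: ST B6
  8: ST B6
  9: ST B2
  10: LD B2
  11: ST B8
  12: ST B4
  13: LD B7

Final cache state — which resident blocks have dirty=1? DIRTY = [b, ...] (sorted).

DIRTY = [6, 8]

  0 | W B4 → L1 miss [D]
  1 | R B8 → L2 miss [-]
  2 | R B7 → L1 miss wb→B4 [-]
  3 | W B4 → L1 miss [D]
  4 | W B4 → L1 hit [D]
  5 | W B2 → L2 miss [D]
  6 | R B2 → L2 hit [D]
  7 | W B6 → L0 miss [D]
  8 | W B6 → L0 hit [D]
  9 | W B2 → L2 hit [D]
  10 | R B2 → L2 hit [D]
  11 | W B8 → L2 miss wb→B2 [D]
  12 | W B4 → L1 hit [D]
  13 | R B7 → L1 miss wb→B4 [-]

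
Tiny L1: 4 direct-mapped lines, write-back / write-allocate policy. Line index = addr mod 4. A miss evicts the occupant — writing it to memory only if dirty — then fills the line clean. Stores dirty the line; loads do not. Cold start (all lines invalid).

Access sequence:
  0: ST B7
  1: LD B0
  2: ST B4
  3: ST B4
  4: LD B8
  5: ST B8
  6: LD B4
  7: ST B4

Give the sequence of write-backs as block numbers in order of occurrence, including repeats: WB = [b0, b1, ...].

0: W B7 -> L3 miss  d=D]
1: R B0 -> L0 miss  d=-]
2: W B4 -> L0 miss  d=D]
3: W B4 -> L0 hit  d=D]
4: R B8 -> L0 miss wb->B4  d=-]
5: W B8 -> L0 hit  d=D]
6: R B4 -> L0 miss wb->B8  d=-]
7: W B4 -> L0 hit  d=D]

WB = [4, 8]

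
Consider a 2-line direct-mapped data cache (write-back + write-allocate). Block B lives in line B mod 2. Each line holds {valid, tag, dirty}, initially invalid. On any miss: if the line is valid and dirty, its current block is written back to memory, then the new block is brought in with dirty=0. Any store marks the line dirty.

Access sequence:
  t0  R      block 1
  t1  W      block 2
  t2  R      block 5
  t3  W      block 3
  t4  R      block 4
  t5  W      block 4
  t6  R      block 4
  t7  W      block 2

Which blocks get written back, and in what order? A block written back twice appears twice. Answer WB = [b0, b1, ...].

0: R B1 -> L1 miss  d=-]
1: W B2 -> L0 miss  d=D]
2: R B5 -> L1 miss  d=-]
3: W B3 -> L1 miss  d=D]
4: R B4 -> L0 miss wb->B2  d=-]
5: W B4 -> L0 hit  d=D]
6: R B4 -> L0 hit  d=D]
7: W B2 -> L0 miss wb->B4  d=D]

WB = [2, 4]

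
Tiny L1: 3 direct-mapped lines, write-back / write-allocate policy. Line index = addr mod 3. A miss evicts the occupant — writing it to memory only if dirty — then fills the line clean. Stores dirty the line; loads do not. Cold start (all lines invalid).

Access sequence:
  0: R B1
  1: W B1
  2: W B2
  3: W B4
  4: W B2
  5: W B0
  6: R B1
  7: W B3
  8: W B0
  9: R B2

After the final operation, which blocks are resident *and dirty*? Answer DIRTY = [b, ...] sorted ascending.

DIRTY = [0, 2]

0: R B1 → L1 miss [-]
1: W B1 → L1 hit [D]
2: W B2 → L2 miss [D]
3: W B4 → L1 miss wb→B1 [D]
4: W B2 → L2 hit [D]
5: W B0 → L0 miss [D]
6: R B1 → L1 miss wb→B4 [-]
7: W B3 → L0 miss wb→B0 [D]
8: W B0 → L0 miss wb→B3 [D]
9: R B2 → L2 hit [D]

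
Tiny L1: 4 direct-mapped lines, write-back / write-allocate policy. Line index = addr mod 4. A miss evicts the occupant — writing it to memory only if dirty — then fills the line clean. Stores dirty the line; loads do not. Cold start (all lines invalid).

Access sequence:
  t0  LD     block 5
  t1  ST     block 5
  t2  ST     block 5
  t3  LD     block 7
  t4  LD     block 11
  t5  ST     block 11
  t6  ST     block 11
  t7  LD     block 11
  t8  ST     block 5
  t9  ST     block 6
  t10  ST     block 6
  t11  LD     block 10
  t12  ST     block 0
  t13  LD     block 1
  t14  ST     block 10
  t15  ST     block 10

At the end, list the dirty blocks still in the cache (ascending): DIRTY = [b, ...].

0: R B5 → L1 miss [-]
1: W B5 → L1 hit [D]
2: W B5 → L1 hit [D]
3: R B7 → L3 miss [-]
4: R B11 → L3 miss [-]
5: W B11 → L3 hit [D]
6: W B11 → L3 hit [D]
7: R B11 → L3 hit [D]
8: W B5 → L1 hit [D]
9: W B6 → L2 miss [D]
10: W B6 → L2 hit [D]
11: R B10 → L2 miss wb→B6 [-]
12: W B0 → L0 miss [D]
13: R B1 → L1 miss wb→B5 [-]
14: W B10 → L2 hit [D]
15: W B10 → L2 hit [D]

DIRTY = [0, 10, 11]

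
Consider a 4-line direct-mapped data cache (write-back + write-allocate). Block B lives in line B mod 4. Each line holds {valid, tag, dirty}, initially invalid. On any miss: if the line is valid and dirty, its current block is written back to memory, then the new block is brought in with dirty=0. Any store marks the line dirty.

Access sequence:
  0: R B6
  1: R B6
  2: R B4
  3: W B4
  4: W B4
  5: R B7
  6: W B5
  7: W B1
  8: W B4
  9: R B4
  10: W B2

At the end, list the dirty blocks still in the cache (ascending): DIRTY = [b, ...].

DIRTY = [1, 2, 4]

0: R B6 -> L2 miss  d=-]
1: R B6 -> L2 hit  d=-]
2: R B4 -> L0 miss  d=-]
3: W B4 -> L0 hit  d=D]
4: W B4 -> L0 hit  d=D]
5: R B7 -> L3 miss  d=-]
6: W B5 -> L1 miss  d=D]
7: W B1 -> L1 miss wb->B5  d=D]
8: W B4 -> L0 hit  d=D]
9: R B4 -> L0 hit  d=D]
10: W B2 -> L2 miss  d=D]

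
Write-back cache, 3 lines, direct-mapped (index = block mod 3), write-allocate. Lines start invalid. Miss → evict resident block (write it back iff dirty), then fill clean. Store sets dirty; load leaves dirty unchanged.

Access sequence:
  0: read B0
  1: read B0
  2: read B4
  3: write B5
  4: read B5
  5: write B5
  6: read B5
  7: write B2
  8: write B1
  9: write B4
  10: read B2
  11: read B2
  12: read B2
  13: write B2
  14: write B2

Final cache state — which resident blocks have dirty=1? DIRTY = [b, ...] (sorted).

0: R B0 -> L0 miss  d=-]
1: R B0 -> L0 hit  d=-]
2: R B4 -> L1 miss  d=-]
3: W B5 -> L2 miss  d=D]
4: R B5 -> L2 hit  d=D]
5: W B5 -> L2 hit  d=D]
6: R B5 -> L2 hit  d=D]
7: W B2 -> L2 miss wb->B5  d=D]
8: W B1 -> L1 miss  d=D]
9: W B4 -> L1 miss wb->B1  d=D]
10: R B2 -> L2 hit  d=D]
11: R B2 -> L2 hit  d=D]
12: R B2 -> L2 hit  d=D]
13: W B2 -> L2 hit  d=D]
14: W B2 -> L2 hit  d=D]

DIRTY = [2, 4]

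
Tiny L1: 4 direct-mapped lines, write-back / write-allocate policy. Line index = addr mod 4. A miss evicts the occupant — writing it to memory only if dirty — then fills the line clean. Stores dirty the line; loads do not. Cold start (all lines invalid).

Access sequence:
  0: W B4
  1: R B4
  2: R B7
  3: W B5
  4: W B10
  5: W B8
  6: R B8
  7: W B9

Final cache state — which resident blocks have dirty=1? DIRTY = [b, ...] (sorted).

DIRTY = [8, 9, 10]

0: W B4 -> L0 miss  d=D]
1: R B4 -> L0 hit  d=D]
2: R B7 -> L3 miss  d=-]
3: W B5 -> L1 miss  d=D]
4: W B10 -> L2 miss  d=D]
5: W B8 -> L0 miss wb->B4  d=D]
6: R B8 -> L0 hit  d=D]
7: W B9 -> L1 miss wb->B5  d=D]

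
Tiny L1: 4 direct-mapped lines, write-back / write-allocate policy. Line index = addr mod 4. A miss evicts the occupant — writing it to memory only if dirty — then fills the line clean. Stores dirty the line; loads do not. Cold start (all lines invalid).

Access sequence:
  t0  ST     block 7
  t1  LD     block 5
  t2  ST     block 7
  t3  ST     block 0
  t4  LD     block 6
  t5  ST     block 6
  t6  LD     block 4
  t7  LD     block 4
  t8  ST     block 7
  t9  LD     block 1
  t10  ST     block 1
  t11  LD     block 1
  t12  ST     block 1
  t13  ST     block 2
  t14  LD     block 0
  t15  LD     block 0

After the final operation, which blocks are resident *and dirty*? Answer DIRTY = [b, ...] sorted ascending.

DIRTY = [1, 2, 7]

0: W B7 → L3 miss [D]
1: R B5 → L1 miss [-]
2: W B7 → L3 hit [D]
3: W B0 → L0 miss [D]
4: R B6 → L2 miss [-]
5: W B6 → L2 hit [D]
6: R B4 → L0 miss wb→B0 [-]
7: R B4 → L0 hit [-]
8: W B7 → L3 hit [D]
9: R B1 → L1 miss [-]
10: W B1 → L1 hit [D]
11: R B1 → L1 hit [D]
12: W B1 → L1 hit [D]
13: W B2 → L2 miss wb→B6 [D]
14: R B0 → L0 miss [-]
15: R B0 → L0 hit [-]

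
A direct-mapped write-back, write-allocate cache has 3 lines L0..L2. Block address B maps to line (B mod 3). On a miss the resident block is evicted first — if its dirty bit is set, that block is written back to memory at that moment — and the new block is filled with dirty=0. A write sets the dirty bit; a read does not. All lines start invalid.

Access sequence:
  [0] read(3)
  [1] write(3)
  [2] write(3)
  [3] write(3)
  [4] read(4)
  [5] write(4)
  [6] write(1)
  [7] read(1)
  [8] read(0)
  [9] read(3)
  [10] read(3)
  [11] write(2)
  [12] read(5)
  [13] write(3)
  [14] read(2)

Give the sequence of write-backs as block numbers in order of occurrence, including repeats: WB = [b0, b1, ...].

WB = [4, 3, 2]

0: R B3 → L0 miss [-]
1: W B3 → L0 hit [D]
2: W B3 → L0 hit [D]
3: W B3 → L0 hit [D]
4: R B4 → L1 miss [-]
5: W B4 → L1 hit [D]
6: W B1 → L1 miss wb→B4 [D]
7: R B1 → L1 hit [D]
8: R B0 → L0 miss wb→B3 [-]
9: R B3 → L0 miss [-]
10: R B3 → L0 hit [-]
11: W B2 → L2 miss [D]
12: R B5 → L2 miss wb→B2 [-]
13: W B3 → L0 hit [D]
14: R B2 → L2 miss [-]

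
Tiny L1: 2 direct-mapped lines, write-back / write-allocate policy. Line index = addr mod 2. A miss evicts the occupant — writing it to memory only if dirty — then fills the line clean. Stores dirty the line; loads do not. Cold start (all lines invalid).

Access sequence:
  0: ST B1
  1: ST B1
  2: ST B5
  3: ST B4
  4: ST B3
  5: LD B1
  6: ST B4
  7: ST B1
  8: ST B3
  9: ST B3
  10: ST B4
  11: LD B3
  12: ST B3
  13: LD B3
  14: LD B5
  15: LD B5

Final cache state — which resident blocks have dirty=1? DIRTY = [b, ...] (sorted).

DIRTY = [4]

0: W B1 -> L1 miss  d=D]
1: W B1 -> L1 hit  d=D]
2: W B5 -> L1 miss wb->B1  d=D]
3: W B4 -> L0 miss  d=D]
4: W B3 -> L1 miss wb->B5  d=D]
5: R B1 -> L1 miss wb->B3  d=-]
6: W B4 -> L0 hit  d=D]
7: W B1 -> L1 hit  d=D]
8: W B3 -> L1 miss wb->B1  d=D]
9: W B3 -> L1 hit  d=D]
10: W B4 -> L0 hit  d=D]
11: R B3 -> L1 hit  d=D]
12: W B3 -> L1 hit  d=D]
13: R B3 -> L1 hit  d=D]
14: R B5 -> L1 miss wb->B3  d=-]
15: R B5 -> L1 hit  d=-]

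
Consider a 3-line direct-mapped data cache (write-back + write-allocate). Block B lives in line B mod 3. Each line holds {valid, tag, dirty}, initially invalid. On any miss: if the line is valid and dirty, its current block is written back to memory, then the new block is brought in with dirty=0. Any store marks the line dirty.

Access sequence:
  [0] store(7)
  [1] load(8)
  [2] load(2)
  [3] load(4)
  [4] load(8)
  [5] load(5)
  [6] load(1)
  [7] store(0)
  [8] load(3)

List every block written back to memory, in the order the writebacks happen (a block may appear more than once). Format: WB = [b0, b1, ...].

WB = [7, 0]

0: W B7 -> L1 miss  d=D]
1: R B8 -> L2 miss  d=-]
2: R B2 -> L2 miss  d=-]
3: R B4 -> L1 miss wb->B7  d=-]
4: R B8 -> L2 miss  d=-]
5: R B5 -> L2 miss  d=-]
6: R B1 -> L1 miss  d=-]
7: W B0 -> L0 miss  d=D]
8: R B3 -> L0 miss wb->B0  d=-]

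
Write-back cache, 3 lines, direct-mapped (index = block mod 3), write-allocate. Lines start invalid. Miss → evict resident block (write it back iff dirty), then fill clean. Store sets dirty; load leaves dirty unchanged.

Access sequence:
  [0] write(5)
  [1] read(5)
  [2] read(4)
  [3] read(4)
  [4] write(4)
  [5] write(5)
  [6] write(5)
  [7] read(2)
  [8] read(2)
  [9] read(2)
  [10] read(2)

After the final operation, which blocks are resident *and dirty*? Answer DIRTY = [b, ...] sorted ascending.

DIRTY = [4]

0: W B5 -> L2 miss  d=D]
1: R B5 -> L2 hit  d=D]
2: R B4 -> L1 miss  d=-]
3: R B4 -> L1 hit  d=-]
4: W B4 -> L1 hit  d=D]
5: W B5 -> L2 hit  d=D]
6: W B5 -> L2 hit  d=D]
7: R B2 -> L2 miss wb->B5  d=-]
8: R B2 -> L2 hit  d=-]
9: R B2 -> L2 hit  d=-]
10: R B2 -> L2 hit  d=-]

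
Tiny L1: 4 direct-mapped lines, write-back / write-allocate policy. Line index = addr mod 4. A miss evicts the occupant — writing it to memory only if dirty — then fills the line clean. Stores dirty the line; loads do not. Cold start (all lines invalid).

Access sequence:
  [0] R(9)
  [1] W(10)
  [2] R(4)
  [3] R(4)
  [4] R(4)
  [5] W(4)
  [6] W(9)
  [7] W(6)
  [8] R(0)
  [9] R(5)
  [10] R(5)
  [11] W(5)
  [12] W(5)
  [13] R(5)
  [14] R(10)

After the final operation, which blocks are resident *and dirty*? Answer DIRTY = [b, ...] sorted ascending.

0: R B9 → L1 miss [-]
1: W B10 → L2 miss [D]
2: R B4 → L0 miss [-]
3: R B4 → L0 hit [-]
4: R B4 → L0 hit [-]
5: W B4 → L0 hit [D]
6: W B9 → L1 hit [D]
7: W B6 → L2 miss wb→B10 [D]
8: R B0 → L0 miss wb→B4 [-]
9: R B5 → L1 miss wb→B9 [-]
10: R B5 → L1 hit [-]
11: W B5 → L1 hit [D]
12: W B5 → L1 hit [D]
13: R B5 → L1 hit [D]
14: R B10 → L2 miss wb→B6 [-]

DIRTY = [5]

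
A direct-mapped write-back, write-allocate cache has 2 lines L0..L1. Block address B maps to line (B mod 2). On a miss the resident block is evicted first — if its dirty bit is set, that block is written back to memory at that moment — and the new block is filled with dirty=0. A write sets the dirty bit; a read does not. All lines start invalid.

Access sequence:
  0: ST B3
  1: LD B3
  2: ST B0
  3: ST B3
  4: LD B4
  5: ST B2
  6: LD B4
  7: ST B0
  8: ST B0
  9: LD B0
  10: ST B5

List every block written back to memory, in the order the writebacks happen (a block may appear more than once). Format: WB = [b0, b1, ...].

0: W B3 → L1 miss [D]
1: R B3 → L1 hit [D]
2: W B0 → L0 miss [D]
3: W B3 → L1 hit [D]
4: R B4 → L0 miss wb→B0 [-]
5: W B2 → L0 miss [D]
6: R B4 → L0 miss wb→B2 [-]
7: W B0 → L0 miss [D]
8: W B0 → L0 hit [D]
9: R B0 → L0 hit [D]
10: W B5 → L1 miss wb→B3 [D]

WB = [0, 2, 3]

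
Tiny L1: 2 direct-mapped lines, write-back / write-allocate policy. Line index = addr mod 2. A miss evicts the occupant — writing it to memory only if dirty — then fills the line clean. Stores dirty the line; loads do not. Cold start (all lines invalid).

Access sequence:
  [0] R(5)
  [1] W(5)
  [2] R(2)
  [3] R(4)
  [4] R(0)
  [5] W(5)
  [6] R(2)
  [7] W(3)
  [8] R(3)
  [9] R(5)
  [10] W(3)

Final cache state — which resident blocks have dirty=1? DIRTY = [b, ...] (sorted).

DIRTY = [3]

0: R B5 -> L1 miss  d=-]
1: W B5 -> L1 hit  d=D]
2: R B2 -> L0 miss  d=-]
3: R B4 -> L0 miss  d=-]
4: R B0 -> L0 miss  d=-]
5: W B5 -> L1 hit  d=D]
6: R B2 -> L0 miss  d=-]
7: W B3 -> L1 miss wb->B5  d=D]
8: R B3 -> L1 hit  d=D]
9: R B5 -> L1 miss wb->B3  d=-]
10: W B3 -> L1 miss  d=D]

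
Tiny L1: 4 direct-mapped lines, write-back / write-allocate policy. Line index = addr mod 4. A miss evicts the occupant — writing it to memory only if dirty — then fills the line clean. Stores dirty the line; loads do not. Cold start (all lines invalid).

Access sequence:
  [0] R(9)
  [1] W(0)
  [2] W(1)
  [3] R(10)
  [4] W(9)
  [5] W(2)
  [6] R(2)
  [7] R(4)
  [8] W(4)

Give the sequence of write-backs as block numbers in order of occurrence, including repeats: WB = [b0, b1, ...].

0: R B9 -> L1 miss  d=-]
1: W B0 -> L0 miss  d=D]
2: W B1 -> L1 miss  d=D]
3: R B10 -> L2 miss  d=-]
4: W B9 -> L1 miss wb->B1  d=D]
5: W B2 -> L2 miss  d=D]
6: R B2 -> L2 hit  d=D]
7: R B4 -> L0 miss wb->B0  d=-]
8: W B4 -> L0 hit  d=D]

WB = [1, 0]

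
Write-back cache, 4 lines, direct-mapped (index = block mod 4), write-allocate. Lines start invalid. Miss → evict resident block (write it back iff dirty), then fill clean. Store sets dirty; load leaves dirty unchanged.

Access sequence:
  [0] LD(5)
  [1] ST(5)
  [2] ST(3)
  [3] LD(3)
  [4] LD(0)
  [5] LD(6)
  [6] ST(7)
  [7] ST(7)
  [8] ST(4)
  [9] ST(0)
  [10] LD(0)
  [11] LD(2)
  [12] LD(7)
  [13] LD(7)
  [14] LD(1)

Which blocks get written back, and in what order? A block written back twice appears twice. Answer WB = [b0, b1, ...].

WB = [3, 4, 5]

  0 | R B5 → L1 miss [-]
  1 | W B5 → L1 hit [D]
  2 | W B3 → L3 miss [D]
  3 | R B3 → L3 hit [D]
  4 | R B0 → L0 miss [-]
  5 | R B6 → L2 miss [-]
  6 | W B7 → L3 miss wb→B3 [D]
  7 | W B7 → L3 hit [D]
  8 | W B4 → L0 miss [D]
  9 | W B0 → L0 miss wb→B4 [D]
  10 | R B0 → L0 hit [D]
  11 | R B2 → L2 miss [-]
  12 | R B7 → L3 hit [D]
  13 | R B7 → L3 hit [D]
  14 | R B1 → L1 miss wb→B5 [-]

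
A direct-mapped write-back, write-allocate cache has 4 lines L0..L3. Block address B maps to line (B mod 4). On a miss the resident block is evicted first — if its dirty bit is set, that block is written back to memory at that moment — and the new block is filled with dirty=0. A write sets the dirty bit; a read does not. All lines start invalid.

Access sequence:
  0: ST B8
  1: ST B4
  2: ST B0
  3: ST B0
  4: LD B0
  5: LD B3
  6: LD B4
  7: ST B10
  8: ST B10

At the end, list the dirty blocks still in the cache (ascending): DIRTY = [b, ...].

0: W B8 → L0 miss [D]
1: W B4 → L0 miss wb→B8 [D]
2: W B0 → L0 miss wb→B4 [D]
3: W B0 → L0 hit [D]
4: R B0 → L0 hit [D]
5: R B3 → L3 miss [-]
6: R B4 → L0 miss wb→B0 [-]
7: W B10 → L2 miss [D]
8: W B10 → L2 hit [D]

DIRTY = [10]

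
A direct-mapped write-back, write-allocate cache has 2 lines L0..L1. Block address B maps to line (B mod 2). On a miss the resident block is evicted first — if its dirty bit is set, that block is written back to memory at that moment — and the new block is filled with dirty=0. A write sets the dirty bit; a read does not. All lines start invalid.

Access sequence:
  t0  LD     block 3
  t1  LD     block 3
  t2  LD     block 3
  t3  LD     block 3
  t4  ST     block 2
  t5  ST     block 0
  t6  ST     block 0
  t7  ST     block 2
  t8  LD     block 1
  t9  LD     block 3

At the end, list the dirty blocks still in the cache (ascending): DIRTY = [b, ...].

DIRTY = [2]

  0 | R B3 → L1 miss [-]
  1 | R B3 → L1 hit [-]
  2 | R B3 → L1 hit [-]
  3 | R B3 → L1 hit [-]
  4 | W B2 → L0 miss [D]
  5 | W B0 → L0 miss wb→B2 [D]
  6 | W B0 → L0 hit [D]
  7 | W B2 → L0 miss wb→B0 [D]
  8 | R B1 → L1 miss [-]
  9 | R B3 → L1 miss [-]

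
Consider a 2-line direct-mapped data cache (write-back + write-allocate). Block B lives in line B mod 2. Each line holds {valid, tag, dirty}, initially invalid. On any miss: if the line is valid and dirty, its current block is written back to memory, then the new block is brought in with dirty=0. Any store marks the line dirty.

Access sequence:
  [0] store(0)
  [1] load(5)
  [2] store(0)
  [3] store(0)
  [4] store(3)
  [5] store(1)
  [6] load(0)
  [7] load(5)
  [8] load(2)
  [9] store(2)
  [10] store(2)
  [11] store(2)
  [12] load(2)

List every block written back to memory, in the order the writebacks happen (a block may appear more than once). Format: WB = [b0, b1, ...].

WB = [3, 1, 0]

0: W B0 → L0 miss [D]
1: R B5 → L1 miss [-]
2: W B0 → L0 hit [D]
3: W B0 → L0 hit [D]
4: W B3 → L1 miss [D]
5: W B1 → L1 miss wb→B3 [D]
6: R B0 → L0 hit [D]
7: R B5 → L1 miss wb→B1 [-]
8: R B2 → L0 miss wb→B0 [-]
9: W B2 → L0 hit [D]
10: W B2 → L0 hit [D]
11: W B2 → L0 hit [D]
12: R B2 → L0 hit [D]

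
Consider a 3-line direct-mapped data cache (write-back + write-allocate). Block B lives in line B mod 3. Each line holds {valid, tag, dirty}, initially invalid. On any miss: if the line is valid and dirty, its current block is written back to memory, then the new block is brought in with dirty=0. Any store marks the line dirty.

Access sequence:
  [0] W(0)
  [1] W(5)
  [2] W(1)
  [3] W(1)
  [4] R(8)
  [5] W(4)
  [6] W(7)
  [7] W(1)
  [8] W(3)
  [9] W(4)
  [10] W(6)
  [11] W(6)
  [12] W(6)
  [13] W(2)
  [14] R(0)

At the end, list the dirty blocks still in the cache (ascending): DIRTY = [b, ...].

DIRTY = [2, 4]

  0 | W B0 → L0 miss [D]
  1 | W B5 → L2 miss [D]
  2 | W B1 → L1 miss [D]
  3 | W B1 → L1 hit [D]
  4 | R B8 → L2 miss wb→B5 [-]
  5 | W B4 → L1 miss wb→B1 [D]
  6 | W B7 → L1 miss wb→B4 [D]
  7 | W B1 → L1 miss wb→B7 [D]
  8 | W B3 → L0 miss wb→B0 [D]
  9 | W B4 → L1 miss wb→B1 [D]
  10 | W B6 → L0 miss wb→B3 [D]
  11 | W B6 → L0 hit [D]
  12 | W B6 → L0 hit [D]
  13 | W B2 → L2 miss [D]
  14 | R B0 → L0 miss wb→B6 [-]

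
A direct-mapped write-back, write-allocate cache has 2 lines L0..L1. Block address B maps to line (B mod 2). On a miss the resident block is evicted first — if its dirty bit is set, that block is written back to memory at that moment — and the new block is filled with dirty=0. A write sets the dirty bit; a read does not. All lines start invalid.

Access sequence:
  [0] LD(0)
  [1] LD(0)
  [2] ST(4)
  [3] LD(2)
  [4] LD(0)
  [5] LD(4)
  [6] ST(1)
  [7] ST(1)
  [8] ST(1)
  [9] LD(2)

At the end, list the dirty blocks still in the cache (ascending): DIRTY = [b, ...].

DIRTY = [1]

0: R B0 → L0 miss [-]
1: R B0 → L0 hit [-]
2: W B4 → L0 miss [D]
3: R B2 → L0 miss wb→B4 [-]
4: R B0 → L0 miss [-]
5: R B4 → L0 miss [-]
6: W B1 → L1 miss [D]
7: W B1 → L1 hit [D]
8: W B1 → L1 hit [D]
9: R B2 → L0 miss [-]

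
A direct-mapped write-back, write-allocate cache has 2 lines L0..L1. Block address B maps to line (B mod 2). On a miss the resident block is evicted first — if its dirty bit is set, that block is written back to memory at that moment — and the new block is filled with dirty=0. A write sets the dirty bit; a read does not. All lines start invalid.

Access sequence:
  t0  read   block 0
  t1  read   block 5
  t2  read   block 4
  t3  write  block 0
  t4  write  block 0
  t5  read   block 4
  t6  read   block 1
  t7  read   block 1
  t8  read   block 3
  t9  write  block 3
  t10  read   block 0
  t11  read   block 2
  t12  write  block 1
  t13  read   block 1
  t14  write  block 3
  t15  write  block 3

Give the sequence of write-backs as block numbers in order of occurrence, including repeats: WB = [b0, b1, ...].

  0 | R B0 → L0 miss [-]
  1 | R B5 → L1 miss [-]
  2 | R B4 → L0 miss [-]
  3 | W B0 → L0 miss [D]
  4 | W B0 → L0 hit [D]
  5 | R B4 → L0 miss wb→B0 [-]
  6 | R B1 → L1 miss [-]
  7 | R B1 → L1 hit [-]
  8 | R B3 → L1 miss [-]
  9 | W B3 → L1 hit [D]
  10 | R B0 → L0 miss [-]
  11 | R B2 → L0 miss [-]
  12 | W B1 → L1 miss wb→B3 [D]
  13 | R B1 → L1 hit [D]
  14 | W B3 → L1 miss wb→B1 [D]
  15 | W B3 → L1 hit [D]

WB = [0, 3, 1]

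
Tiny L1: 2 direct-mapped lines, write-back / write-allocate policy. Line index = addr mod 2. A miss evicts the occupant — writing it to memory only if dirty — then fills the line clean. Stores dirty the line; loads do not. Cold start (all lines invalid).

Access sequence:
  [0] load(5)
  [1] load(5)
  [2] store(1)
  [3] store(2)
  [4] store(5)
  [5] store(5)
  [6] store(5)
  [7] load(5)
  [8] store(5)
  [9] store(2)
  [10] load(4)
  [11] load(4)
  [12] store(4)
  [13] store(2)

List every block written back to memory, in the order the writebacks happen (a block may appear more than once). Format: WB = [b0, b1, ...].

0: R B5 → L1 miss [-]
1: R B5 → L1 hit [-]
2: W B1 → L1 miss [D]
3: W B2 → L0 miss [D]
4: W B5 → L1 miss wb→B1 [D]
5: W B5 → L1 hit [D]
6: W B5 → L1 hit [D]
7: R B5 → L1 hit [D]
8: W B5 → L1 hit [D]
9: W B2 → L0 hit [D]
10: R B4 → L0 miss wb→B2 [-]
11: R B4 → L0 hit [-]
12: W B4 → L0 hit [D]
13: W B2 → L0 miss wb→B4 [D]

WB = [1, 2, 4]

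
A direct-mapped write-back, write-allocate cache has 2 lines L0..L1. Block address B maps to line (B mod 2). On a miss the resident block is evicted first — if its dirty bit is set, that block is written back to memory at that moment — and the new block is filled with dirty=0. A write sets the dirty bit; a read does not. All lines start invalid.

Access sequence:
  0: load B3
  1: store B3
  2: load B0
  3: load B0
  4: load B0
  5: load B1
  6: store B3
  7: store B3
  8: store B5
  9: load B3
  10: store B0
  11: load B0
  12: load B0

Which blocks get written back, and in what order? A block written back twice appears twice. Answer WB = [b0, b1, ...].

WB = [3, 3, 5]

0: R B3 → L1 miss [-]
1: W B3 → L1 hit [D]
2: R B0 → L0 miss [-]
3: R B0 → L0 hit [-]
4: R B0 → L0 hit [-]
5: R B1 → L1 miss wb→B3 [-]
6: W B3 → L1 miss [D]
7: W B3 → L1 hit [D]
8: W B5 → L1 miss wb→B3 [D]
9: R B3 → L1 miss wb→B5 [-]
10: W B0 → L0 hit [D]
11: R B0 → L0 hit [D]
12: R B0 → L0 hit [D]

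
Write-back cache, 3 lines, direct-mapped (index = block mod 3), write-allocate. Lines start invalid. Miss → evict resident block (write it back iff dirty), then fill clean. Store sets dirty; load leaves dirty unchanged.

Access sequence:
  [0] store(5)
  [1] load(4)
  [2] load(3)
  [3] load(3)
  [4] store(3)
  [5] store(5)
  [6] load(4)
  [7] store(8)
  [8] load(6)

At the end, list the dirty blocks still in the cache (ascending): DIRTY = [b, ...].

DIRTY = [8]

  0 | W B5 → L2 miss [D]
  1 | R B4 → L1 miss [-]
  2 | R B3 → L0 miss [-]
  3 | R B3 → L0 hit [-]
  4 | W B3 → L0 hit [D]
  5 | W B5 → L2 hit [D]
  6 | R B4 → L1 hit [-]
  7 | W B8 → L2 miss wb→B5 [D]
  8 | R B6 → L0 miss wb→B3 [-]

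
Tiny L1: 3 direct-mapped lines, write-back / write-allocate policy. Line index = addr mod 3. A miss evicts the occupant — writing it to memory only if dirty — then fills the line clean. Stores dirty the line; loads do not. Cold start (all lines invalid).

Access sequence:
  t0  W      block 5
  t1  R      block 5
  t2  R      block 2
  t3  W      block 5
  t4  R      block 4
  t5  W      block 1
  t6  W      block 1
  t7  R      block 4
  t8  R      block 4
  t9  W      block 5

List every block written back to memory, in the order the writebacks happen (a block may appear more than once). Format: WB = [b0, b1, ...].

WB = [5, 1]

  0 | W B5 → L2 miss [D]
  1 | R B5 → L2 hit [D]
  2 | R B2 → L2 miss wb→B5 [-]
  3 | W B5 → L2 miss [D]
  4 | R B4 → L1 miss [-]
  5 | W B1 → L1 miss [D]
  6 | W B1 → L1 hit [D]
  7 | R B4 → L1 miss wb→B1 [-]
  8 | R B4 → L1 hit [-]
  9 | W B5 → L2 hit [D]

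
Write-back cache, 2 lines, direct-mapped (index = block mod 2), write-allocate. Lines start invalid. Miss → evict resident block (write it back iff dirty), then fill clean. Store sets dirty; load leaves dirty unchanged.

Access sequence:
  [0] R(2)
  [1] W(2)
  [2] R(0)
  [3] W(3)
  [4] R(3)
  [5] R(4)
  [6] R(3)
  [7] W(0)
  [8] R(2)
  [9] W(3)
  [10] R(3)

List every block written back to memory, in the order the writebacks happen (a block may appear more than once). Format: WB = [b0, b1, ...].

  0 | R B2 → L0 miss [-]
  1 | W B2 → L0 hit [D]
  2 | R B0 → L0 miss wb→B2 [-]
  3 | W B3 → L1 miss [D]
  4 | R B3 → L1 hit [D]
  5 | R B4 → L0 miss [-]
  6 | R B3 → L1 hit [D]
  7 | W B0 → L0 miss [D]
  8 | R B2 → L0 miss wb→B0 [-]
  9 | W B3 → L1 hit [D]
  10 | R B3 → L1 hit [D]

WB = [2, 0]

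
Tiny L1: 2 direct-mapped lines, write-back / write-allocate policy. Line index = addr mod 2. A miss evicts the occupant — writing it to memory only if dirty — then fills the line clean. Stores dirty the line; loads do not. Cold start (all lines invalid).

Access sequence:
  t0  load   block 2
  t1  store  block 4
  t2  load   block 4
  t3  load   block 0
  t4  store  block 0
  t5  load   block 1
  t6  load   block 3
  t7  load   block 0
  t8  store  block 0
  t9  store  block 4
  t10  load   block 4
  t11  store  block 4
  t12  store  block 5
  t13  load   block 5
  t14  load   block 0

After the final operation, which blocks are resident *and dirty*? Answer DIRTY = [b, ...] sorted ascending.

0: R B2 → L0 miss [-]
1: W B4 → L0 miss [D]
2: R B4 → L0 hit [D]
3: R B0 → L0 miss wb→B4 [-]
4: W B0 → L0 hit [D]
5: R B1 → L1 miss [-]
6: R B3 → L1 miss [-]
7: R B0 → L0 hit [D]
8: W B0 → L0 hit [D]
9: W B4 → L0 miss wb→B0 [D]
10: R B4 → L0 hit [D]
11: W B4 → L0 hit [D]
12: W B5 → L1 miss [D]
13: R B5 → L1 hit [D]
14: R B0 → L0 miss wb→B4 [-]

DIRTY = [5]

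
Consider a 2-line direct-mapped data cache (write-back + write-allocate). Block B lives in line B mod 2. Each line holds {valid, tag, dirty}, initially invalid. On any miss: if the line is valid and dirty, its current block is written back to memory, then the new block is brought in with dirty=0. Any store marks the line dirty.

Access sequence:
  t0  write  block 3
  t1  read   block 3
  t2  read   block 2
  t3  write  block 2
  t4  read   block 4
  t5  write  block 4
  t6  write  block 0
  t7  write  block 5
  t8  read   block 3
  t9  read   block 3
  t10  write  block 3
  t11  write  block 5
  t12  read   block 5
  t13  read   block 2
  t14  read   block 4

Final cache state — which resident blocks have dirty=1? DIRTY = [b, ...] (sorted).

  0 | W B3 → L1 miss [D]
  1 | R B3 → L1 hit [D]
  2 | R B2 → L0 miss [-]
  3 | W B2 → L0 hit [D]
  4 | R B4 → L0 miss wb→B2 [-]
  5 | W B4 → L0 hit [D]
  6 | W B0 → L0 miss wb→B4 [D]
  7 | W B5 → L1 miss wb→B3 [D]
  8 | R B3 → L1 miss wb→B5 [-]
  9 | R B3 → L1 hit [-]
  10 | W B3 → L1 hit [D]
  11 | W B5 → L1 miss wb→B3 [D]
  12 | R B5 → L1 hit [D]
  13 | R B2 → L0 miss wb→B0 [-]
  14 | R B4 → L0 miss [-]

DIRTY = [5]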